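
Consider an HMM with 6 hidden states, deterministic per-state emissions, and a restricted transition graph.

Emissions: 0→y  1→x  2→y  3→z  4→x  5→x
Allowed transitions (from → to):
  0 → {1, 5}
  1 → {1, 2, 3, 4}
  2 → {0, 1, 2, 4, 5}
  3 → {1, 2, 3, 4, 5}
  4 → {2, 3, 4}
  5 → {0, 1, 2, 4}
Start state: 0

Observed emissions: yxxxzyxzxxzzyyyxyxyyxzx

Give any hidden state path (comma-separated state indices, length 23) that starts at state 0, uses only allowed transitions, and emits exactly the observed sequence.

0,1,4,4,3,2,4,3,5,4,3,3,2,2,2,5,2,5,2,0,1,3,5

  pos 0: y in {0,2}, choose 0; start
  pos 1: x in {1,4,5}, choose 1; 0->1 ok
  pos 2: x in {1,4,5}, choose 4; 1->4 ok
  pos 3: x in {1,4,5}, choose 4; 4->4 ok
  pos 4: z in {3}, choose 3; 4->3 ok
  pos 5: y in {0,2}, choose 2; 3->2 ok
  pos 6: x in {1,4,5}, choose 4; 2->4 ok
  pos 7: z in {3}, choose 3; 4->3 ok
  pos 8: x in {1,4,5}, choose 5; 3->5 ok
  pos 9: x in {1,4,5}, choose 4; 5->4 ok
  pos 10: z in {3}, choose 3; 4->3 ok
  pos 11: z in {3}, choose 3; 3->3 ok
  pos 12: y in {0,2}, choose 2; 3->2 ok
  pos 13: y in {0,2}, choose 2; 2->2 ok
  pos 14: y in {0,2}, choose 2; 2->2 ok
  pos 15: x in {1,4,5}, choose 5; 2->5 ok
  pos 16: y in {0,2}, choose 2; 5->2 ok
  pos 17: x in {1,4,5}, choose 5; 2->5 ok
  pos 18: y in {0,2}, choose 2; 5->2 ok
  pos 19: y in {0,2}, choose 0; 2->0 ok
  pos 20: x in {1,4,5}, choose 1; 0->1 ok
  pos 21: z in {3}, choose 3; 1->3 ok
  pos 22: x in {1,4,5}, choose 5; 3->5 ok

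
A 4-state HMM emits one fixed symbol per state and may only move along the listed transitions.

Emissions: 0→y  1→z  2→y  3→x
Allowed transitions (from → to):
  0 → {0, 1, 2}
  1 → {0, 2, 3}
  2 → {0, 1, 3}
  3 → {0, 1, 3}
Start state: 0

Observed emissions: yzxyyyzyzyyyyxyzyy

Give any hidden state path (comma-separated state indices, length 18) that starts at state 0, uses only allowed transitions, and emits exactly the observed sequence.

0,1,3,0,2,0,1,2,1,0,0,0,2,3,0,1,0,2

  0: obs=y cand={0,2} pick 0 [start]
  1: obs=z cand={1} pick 1 [0->1 ok]
  2: obs=x cand={3} pick 3 [1->3 ok]
  3: obs=y cand={0,2} pick 0 [3->0 ok]
  4: obs=y cand={0,2} pick 2 [0->2 ok]
  5: obs=y cand={0,2} pick 0 [2->0 ok]
  6: obs=z cand={1} pick 1 [0->1 ok]
  7: obs=y cand={0,2} pick 2 [1->2 ok]
  8: obs=z cand={1} pick 1 [2->1 ok]
  9: obs=y cand={0,2} pick 0 [1->0 ok]
  10: obs=y cand={0,2} pick 0 [0->0 ok]
  11: obs=y cand={0,2} pick 0 [0->0 ok]
  12: obs=y cand={0,2} pick 2 [0->2 ok]
  13: obs=x cand={3} pick 3 [2->3 ok]
  14: obs=y cand={0,2} pick 0 [3->0 ok]
  15: obs=z cand={1} pick 1 [0->1 ok]
  16: obs=y cand={0,2} pick 0 [1->0 ok]
  17: obs=y cand={0,2} pick 2 [0->2 ok]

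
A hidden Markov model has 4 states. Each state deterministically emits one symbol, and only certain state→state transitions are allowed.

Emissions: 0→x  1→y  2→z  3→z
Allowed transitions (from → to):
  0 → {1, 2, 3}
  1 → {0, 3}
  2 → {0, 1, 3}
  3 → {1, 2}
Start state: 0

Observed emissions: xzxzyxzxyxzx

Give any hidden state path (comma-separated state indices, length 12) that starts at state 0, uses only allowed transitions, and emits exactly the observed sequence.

  t0 'x' -> {0}, take 0 (start)
  t1 'z' -> {2,3}, take 2 (0->2 ok)
  t2 'x' -> {0}, take 0 (2->0 ok)
  t3 'z' -> {2,3}, take 3 (0->3 ok)
  t4 'y' -> {1}, take 1 (3->1 ok)
  t5 'x' -> {0}, take 0 (1->0 ok)
  t6 'z' -> {2,3}, take 2 (0->2 ok)
  t7 'x' -> {0}, take 0 (2->0 ok)
  t8 'y' -> {1}, take 1 (0->1 ok)
  t9 'x' -> {0}, take 0 (1->0 ok)
  t10 'z' -> {2,3}, take 2 (0->2 ok)
  t11 'x' -> {0}, take 0 (2->0 ok)

0,2,0,3,1,0,2,0,1,0,2,0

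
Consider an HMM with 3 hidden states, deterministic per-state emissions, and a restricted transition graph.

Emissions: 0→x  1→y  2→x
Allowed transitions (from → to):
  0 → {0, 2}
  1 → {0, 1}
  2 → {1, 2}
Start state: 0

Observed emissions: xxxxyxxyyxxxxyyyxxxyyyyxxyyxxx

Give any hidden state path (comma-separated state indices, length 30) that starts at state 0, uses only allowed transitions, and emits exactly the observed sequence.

  [0] x  {0,2}  => 0  start
  [1] x  {0,2}  => 0  0->0 ok
  [2] x  {0,2}  => 0  0->0 ok
  [3] x  {0,2}  => 2  0->2 ok
  [4] y  {1}  => 1  2->1 ok
  [5] x  {0,2}  => 0  1->0 ok
  [6] x  {0,2}  => 2  0->2 ok
  [7] y  {1}  => 1  2->1 ok
  [8] y  {1}  => 1  1->1 ok
  [9] x  {0,2}  => 0  1->0 ok
  [10] x  {0,2}  => 0  0->0 ok
  [11] x  {0,2}  => 2  0->2 ok
  [12] x  {0,2}  => 2  2->2 ok
  [13] y  {1}  => 1  2->1 ok
  [14] y  {1}  => 1  1->1 ok
  [15] y  {1}  => 1  1->1 ok
  [16] x  {0,2}  => 0  1->0 ok
  [17] x  {0,2}  => 2  0->2 ok
  [18] x  {0,2}  => 2  2->2 ok
  [19] y  {1}  => 1  2->1 ok
  [20] y  {1}  => 1  1->1 ok
  [21] y  {1}  => 1  1->1 ok
  [22] y  {1}  => 1  1->1 ok
  [23] x  {0,2}  => 0  1->0 ok
  [24] x  {0,2}  => 2  0->2 ok
  [25] y  {1}  => 1  2->1 ok
  [26] y  {1}  => 1  1->1 ok
  [27] x  {0,2}  => 0  1->0 ok
  [28] x  {0,2}  => 0  0->0 ok
  [29] x  {0,2}  => 2  0->2 ok

0,0,0,2,1,0,2,1,1,0,0,2,2,1,1,1,0,2,2,1,1,1,1,0,2,1,1,0,0,2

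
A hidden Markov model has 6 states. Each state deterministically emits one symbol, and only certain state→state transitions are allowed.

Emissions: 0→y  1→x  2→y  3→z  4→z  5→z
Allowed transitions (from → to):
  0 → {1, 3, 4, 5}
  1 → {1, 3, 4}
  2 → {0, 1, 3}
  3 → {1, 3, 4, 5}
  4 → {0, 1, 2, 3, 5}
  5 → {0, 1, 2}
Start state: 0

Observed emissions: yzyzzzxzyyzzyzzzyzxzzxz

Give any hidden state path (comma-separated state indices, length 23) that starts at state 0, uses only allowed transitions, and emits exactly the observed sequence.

  t0 'y' -> {0,2}, take 0 (start)
  t1 'z' -> {3,4,5}, take 4 (0->4 ok)
  t2 'y' -> {0,2}, take 2 (4->2 ok)
  t3 'z' -> {3,4,5}, take 3 (2->3 ok)
  t4 'z' -> {3,4,5}, take 4 (3->4 ok)
  t5 'z' -> {3,4,5}, take 5 (4->5 ok)
  t6 'x' -> {1}, take 1 (5->1 ok)
  t7 'z' -> {3,4,5}, take 4 (1->4 ok)
  t8 'y' -> {0,2}, take 2 (4->2 ok)
  t9 'y' -> {0,2}, take 0 (2->0 ok)
  t10 'z' -> {3,4,5}, take 3 (0->3 ok)
  t11 'z' -> {3,4,5}, take 5 (3->5 ok)
  t12 'y' -> {0,2}, take 2 (5->2 ok)
  t13 'z' -> {3,4,5}, take 3 (2->3 ok)
  t14 'z' -> {3,4,5}, take 3 (3->3 ok)
  t15 'z' -> {3,4,5}, take 5 (3->5 ok)
  t16 'y' -> {0,2}, take 0 (5->0 ok)
  t17 'z' -> {3,4,5}, take 5 (0->5 ok)
  t18 'x' -> {1}, take 1 (5->1 ok)
  t19 'z' -> {3,4,5}, take 3 (1->3 ok)
  t20 'z' -> {3,4,5}, take 3 (3->3 ok)
  t21 'x' -> {1}, take 1 (3->1 ok)
  t22 'z' -> {3,4,5}, take 4 (1->4 ok)

0,4,2,3,4,5,1,4,2,0,3,5,2,3,3,5,0,5,1,3,3,1,4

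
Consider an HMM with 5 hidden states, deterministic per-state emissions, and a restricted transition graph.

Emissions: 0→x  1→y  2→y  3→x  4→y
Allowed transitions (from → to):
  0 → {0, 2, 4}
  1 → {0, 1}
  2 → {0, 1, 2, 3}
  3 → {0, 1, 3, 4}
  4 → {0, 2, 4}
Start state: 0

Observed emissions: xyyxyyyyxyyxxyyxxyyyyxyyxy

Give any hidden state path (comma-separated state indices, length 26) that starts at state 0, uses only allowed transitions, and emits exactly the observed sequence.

  pos 0: x in {0,3}, choose 0; start
  pos 1: y in {1,2,4}, choose 4; 0->4 ok
  pos 2: y in {1,2,4}, choose 4; 4->4 ok
  pos 3: x in {0,3}, choose 0; 4->0 ok
  pos 4: y in {1,2,4}, choose 2; 0->2 ok
  pos 5: y in {1,2,4}, choose 2; 2->2 ok
  pos 6: y in {1,2,4}, choose 2; 2->2 ok
  pos 7: y in {1,2,4}, choose 1; 2->1 ok
  pos 8: x in {0,3}, choose 0; 1->0 ok
  pos 9: y in {1,2,4}, choose 2; 0->2 ok
  pos 10: y in {1,2,4}, choose 2; 2->2 ok
  pos 11: x in {0,3}, choose 3; 2->3 ok
  pos 12: x in {0,3}, choose 0; 3->0 ok
  pos 13: y in {1,2,4}, choose 4; 0->4 ok
  pos 14: y in {1,2,4}, choose 2; 4->2 ok
  pos 15: x in {0,3}, choose 0; 2->0 ok
  pos 16: x in {0,3}, choose 0; 0->0 ok
  pos 17: y in {1,2,4}, choose 4; 0->4 ok
  pos 18: y in {1,2,4}, choose 2; 4->2 ok
  pos 19: y in {1,2,4}, choose 2; 2->2 ok
  pos 20: y in {1,2,4}, choose 1; 2->1 ok
  pos 21: x in {0,3}, choose 0; 1->0 ok
  pos 22: y in {1,2,4}, choose 2; 0->2 ok
  pos 23: y in {1,2,4}, choose 2; 2->2 ok
  pos 24: x in {0,3}, choose 3; 2->3 ok
  pos 25: y in {1,2,4}, choose 4; 3->4 ok

0,4,4,0,2,2,2,1,0,2,2,3,0,4,2,0,0,4,2,2,1,0,2,2,3,4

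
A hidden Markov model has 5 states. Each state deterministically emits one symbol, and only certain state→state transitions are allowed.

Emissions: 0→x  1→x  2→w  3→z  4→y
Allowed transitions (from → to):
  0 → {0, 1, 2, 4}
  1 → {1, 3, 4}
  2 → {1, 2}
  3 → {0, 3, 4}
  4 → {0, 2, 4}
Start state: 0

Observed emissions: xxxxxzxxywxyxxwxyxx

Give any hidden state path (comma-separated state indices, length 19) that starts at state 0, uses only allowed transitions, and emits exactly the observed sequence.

  0: obs=x cand={0,1} pick 0 [start]
  1: obs=x cand={0,1} pick 0 [0->0 ok]
  2: obs=x cand={0,1} pick 0 [0->0 ok]
  3: obs=x cand={0,1} pick 1 [0->1 ok]
  4: obs=x cand={0,1} pick 1 [1->1 ok]
  5: obs=z cand={3} pick 3 [1->3 ok]
  6: obs=x cand={0,1} pick 0 [3->0 ok]
  7: obs=x cand={0,1} pick 1 [0->1 ok]
  8: obs=y cand={4} pick 4 [1->4 ok]
  9: obs=w cand={2} pick 2 [4->2 ok]
  10: obs=x cand={0,1} pick 1 [2->1 ok]
  11: obs=y cand={4} pick 4 [1->4 ok]
  12: obs=x cand={0,1} pick 0 [4->0 ok]
  13: obs=x cand={0,1} pick 0 [0->0 ok]
  14: obs=w cand={2} pick 2 [0->2 ok]
  15: obs=x cand={0,1} pick 1 [2->1 ok]
  16: obs=y cand={4} pick 4 [1->4 ok]
  17: obs=x cand={0,1} pick 0 [4->0 ok]
  18: obs=x cand={0,1} pick 1 [0->1 ok]

0,0,0,1,1,3,0,1,4,2,1,4,0,0,2,1,4,0,1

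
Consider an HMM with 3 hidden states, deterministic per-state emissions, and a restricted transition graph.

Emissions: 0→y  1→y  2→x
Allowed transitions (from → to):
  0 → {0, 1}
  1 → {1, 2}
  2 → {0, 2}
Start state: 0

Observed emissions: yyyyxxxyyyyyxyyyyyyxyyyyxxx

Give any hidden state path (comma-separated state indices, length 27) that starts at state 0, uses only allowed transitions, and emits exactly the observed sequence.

  t0 'y' -> {0,1}, take 0 (start)
  t1 'y' -> {0,1}, take 1 (0->1 ok)
  t2 'y' -> {0,1}, take 1 (1->1 ok)
  t3 'y' -> {0,1}, take 1 (1->1 ok)
  t4 'x' -> {2}, take 2 (1->2 ok)
  t5 'x' -> {2}, take 2 (2->2 ok)
  t6 'x' -> {2}, take 2 (2->2 ok)
  t7 'y' -> {0,1}, take 0 (2->0 ok)
  t8 'y' -> {0,1}, take 0 (0->0 ok)
  t9 'y' -> {0,1}, take 1 (0->1 ok)
  t10 'y' -> {0,1}, take 1 (1->1 ok)
  t11 'y' -> {0,1}, take 1 (1->1 ok)
  t12 'x' -> {2}, take 2 (1->2 ok)
  t13 'y' -> {0,1}, take 0 (2->0 ok)
  t14 'y' -> {0,1}, take 0 (0->0 ok)
  t15 'y' -> {0,1}, take 0 (0->0 ok)
  t16 'y' -> {0,1}, take 0 (0->0 ok)
  t17 'y' -> {0,1}, take 1 (0->1 ok)
  t18 'y' -> {0,1}, take 1 (1->1 ok)
  t19 'x' -> {2}, take 2 (1->2 ok)
  t20 'y' -> {0,1}, take 0 (2->0 ok)
  t21 'y' -> {0,1}, take 0 (0->0 ok)
  t22 'y' -> {0,1}, take 1 (0->1 ok)
  t23 'y' -> {0,1}, take 1 (1->1 ok)
  t24 'x' -> {2}, take 2 (1->2 ok)
  t25 'x' -> {2}, take 2 (2->2 ok)
  t26 'x' -> {2}, take 2 (2->2 ok)

0,1,1,1,2,2,2,0,0,1,1,1,2,0,0,0,0,1,1,2,0,0,1,1,2,2,2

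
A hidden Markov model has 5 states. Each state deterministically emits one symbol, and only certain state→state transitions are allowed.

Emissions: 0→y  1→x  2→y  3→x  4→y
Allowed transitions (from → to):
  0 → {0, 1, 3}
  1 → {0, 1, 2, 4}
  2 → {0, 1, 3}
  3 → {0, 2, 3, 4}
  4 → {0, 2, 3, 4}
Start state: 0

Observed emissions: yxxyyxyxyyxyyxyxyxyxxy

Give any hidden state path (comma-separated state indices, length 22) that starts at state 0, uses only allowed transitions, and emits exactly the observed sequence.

  [0] y  {0,2,4}  => 0  start
  [1] x  {1,3}  => 3  0->3 ok
  [2] x  {1,3}  => 3  3->3 ok
  [3] y  {0,2,4}  => 4  3->4 ok
  [4] y  {0,2,4}  => 0  4->0 ok
  [5] x  {1,3}  => 3  0->3 ok
  [6] y  {0,2,4}  => 4  3->4 ok
  [7] x  {1,3}  => 3  4->3 ok
  [8] y  {0,2,4}  => 4  3->4 ok
  [9] y  {0,2,4}  => 4  4->4 ok
  [10] x  {1,3}  => 3  4->3 ok
  [11] y  {0,2,4}  => 4  3->4 ok
  [12] y  {0,2,4}  => 2  4->2 ok
  [13] x  {1,3}  => 1  2->1 ok
  [14] y  {0,2,4}  => 2  1->2 ok
  [15] x  {1,3}  => 1  2->1 ok
  [16] y  {0,2,4}  => 2  1->2 ok
  [17] x  {1,3}  => 3  2->3 ok
  [18] y  {0,2,4}  => 2  3->2 ok
  [19] x  {1,3}  => 1  2->1 ok
  [20] x  {1,3}  => 1  1->1 ok
  [21] y  {0,2,4}  => 0  1->0 ok

0,3,3,4,0,3,4,3,4,4,3,4,2,1,2,1,2,3,2,1,1,0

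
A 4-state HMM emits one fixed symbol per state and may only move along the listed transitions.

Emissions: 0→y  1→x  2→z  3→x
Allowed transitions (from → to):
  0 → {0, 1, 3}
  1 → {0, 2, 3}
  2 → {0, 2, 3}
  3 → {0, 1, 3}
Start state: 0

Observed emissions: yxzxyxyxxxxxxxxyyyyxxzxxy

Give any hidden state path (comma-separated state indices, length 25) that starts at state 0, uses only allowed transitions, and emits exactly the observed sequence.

  t0 'y' -> {0}, take 0 (start)
  t1 'x' -> {1,3}, take 1 (0->1 ok)
  t2 'z' -> {2}, take 2 (1->2 ok)
  t3 'x' -> {1,3}, take 3 (2->3 ok)
  t4 'y' -> {0}, take 0 (3->0 ok)
  t5 'x' -> {1,3}, take 3 (0->3 ok)
  t6 'y' -> {0}, take 0 (3->0 ok)
  t7 'x' -> {1,3}, take 1 (0->1 ok)
  t8 'x' -> {1,3}, take 3 (1->3 ok)
  t9 'x' -> {1,3}, take 1 (3->1 ok)
  t10 'x' -> {1,3}, take 3 (1->3 ok)
  t11 'x' -> {1,3}, take 3 (3->3 ok)
  t12 'x' -> {1,3}, take 1 (3->1 ok)
  t13 'x' -> {1,3}, take 3 (1->3 ok)
  t14 'x' -> {1,3}, take 1 (3->1 ok)
  t15 'y' -> {0}, take 0 (1->0 ok)
  t16 'y' -> {0}, take 0 (0->0 ok)
  t17 'y' -> {0}, take 0 (0->0 ok)
  t18 'y' -> {0}, take 0 (0->0 ok)
  t19 'x' -> {1,3}, take 3 (0->3 ok)
  t20 'x' -> {1,3}, take 1 (3->1 ok)
  t21 'z' -> {2}, take 2 (1->2 ok)
  t22 'x' -> {1,3}, take 3 (2->3 ok)
  t23 'x' -> {1,3}, take 1 (3->1 ok)
  t24 'y' -> {0}, take 0 (1->0 ok)

0,1,2,3,0,3,0,1,3,1,3,3,1,3,1,0,0,0,0,3,1,2,3,1,0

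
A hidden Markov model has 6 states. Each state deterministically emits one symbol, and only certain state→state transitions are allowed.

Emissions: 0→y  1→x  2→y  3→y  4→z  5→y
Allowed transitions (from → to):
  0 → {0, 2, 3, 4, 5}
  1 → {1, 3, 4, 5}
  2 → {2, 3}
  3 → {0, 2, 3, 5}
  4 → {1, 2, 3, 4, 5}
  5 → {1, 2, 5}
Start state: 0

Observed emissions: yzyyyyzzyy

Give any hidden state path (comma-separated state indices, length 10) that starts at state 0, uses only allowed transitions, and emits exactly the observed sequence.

0,4,2,3,3,0,4,4,3,3

  0: obs=y cand={0,2,3,5} pick 0 [start]
  1: obs=z cand={4} pick 4 [0->4 ok]
  2: obs=y cand={0,2,3,5} pick 2 [4->2 ok]
  3: obs=y cand={0,2,3,5} pick 3 [2->3 ok]
  4: obs=y cand={0,2,3,5} pick 3 [3->3 ok]
  5: obs=y cand={0,2,3,5} pick 0 [3->0 ok]
  6: obs=z cand={4} pick 4 [0->4 ok]
  7: obs=z cand={4} pick 4 [4->4 ok]
  8: obs=y cand={0,2,3,5} pick 3 [4->3 ok]
  9: obs=y cand={0,2,3,5} pick 3 [3->3 ok]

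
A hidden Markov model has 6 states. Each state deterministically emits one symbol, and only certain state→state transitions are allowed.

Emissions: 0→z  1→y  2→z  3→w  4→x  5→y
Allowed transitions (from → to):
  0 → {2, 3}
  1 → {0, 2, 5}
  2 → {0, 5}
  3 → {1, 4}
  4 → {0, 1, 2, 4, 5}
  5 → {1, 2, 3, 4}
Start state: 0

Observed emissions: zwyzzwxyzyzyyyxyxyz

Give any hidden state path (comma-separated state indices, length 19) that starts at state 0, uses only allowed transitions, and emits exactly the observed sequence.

0,3,1,2,0,3,4,1,2,5,2,5,1,5,4,5,4,1,2

  t0 'z' -> {0,2}, take 0 (start)
  t1 'w' -> {3}, take 3 (0->3 ok)
  t2 'y' -> {1,5}, take 1 (3->1 ok)
  t3 'z' -> {0,2}, take 2 (1->2 ok)
  t4 'z' -> {0,2}, take 0 (2->0 ok)
  t5 'w' -> {3}, take 3 (0->3 ok)
  t6 'x' -> {4}, take 4 (3->4 ok)
  t7 'y' -> {1,5}, take 1 (4->1 ok)
  t8 'z' -> {0,2}, take 2 (1->2 ok)
  t9 'y' -> {1,5}, take 5 (2->5 ok)
  t10 'z' -> {0,2}, take 2 (5->2 ok)
  t11 'y' -> {1,5}, take 5 (2->5 ok)
  t12 'y' -> {1,5}, take 1 (5->1 ok)
  t13 'y' -> {1,5}, take 5 (1->5 ok)
  t14 'x' -> {4}, take 4 (5->4 ok)
  t15 'y' -> {1,5}, take 5 (4->5 ok)
  t16 'x' -> {4}, take 4 (5->4 ok)
  t17 'y' -> {1,5}, take 1 (4->1 ok)
  t18 'z' -> {0,2}, take 2 (1->2 ok)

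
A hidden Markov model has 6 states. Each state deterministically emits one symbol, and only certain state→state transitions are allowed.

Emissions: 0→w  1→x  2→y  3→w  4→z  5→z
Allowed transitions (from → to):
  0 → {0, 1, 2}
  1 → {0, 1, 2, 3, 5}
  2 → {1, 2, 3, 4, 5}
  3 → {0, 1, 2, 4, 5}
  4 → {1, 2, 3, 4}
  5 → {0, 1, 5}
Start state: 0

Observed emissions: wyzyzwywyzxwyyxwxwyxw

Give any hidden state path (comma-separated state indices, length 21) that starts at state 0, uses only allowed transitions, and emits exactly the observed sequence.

  0: obs=w cand={0,3} pick 0 [start]
  1: obs=y cand={2} pick 2 [0->2 ok]
  2: obs=z cand={4,5} pick 4 [2->4 ok]
  3: obs=y cand={2} pick 2 [4->2 ok]
  4: obs=z cand={4,5} pick 5 [2->5 ok]
  5: obs=w cand={0,3} pick 0 [5->0 ok]
  6: obs=y cand={2} pick 2 [0->2 ok]
  7: obs=w cand={0,3} pick 3 [2->3 ok]
  8: obs=y cand={2} pick 2 [3->2 ok]
  9: obs=z cand={4,5} pick 5 [2->5 ok]
  10: obs=x cand={1} pick 1 [5->1 ok]
  11: obs=w cand={0,3} pick 0 [1->0 ok]
  12: obs=y cand={2} pick 2 [0->2 ok]
  13: obs=y cand={2} pick 2 [2->2 ok]
  14: obs=x cand={1} pick 1 [2->1 ok]
  15: obs=w cand={0,3} pick 3 [1->3 ok]
  16: obs=x cand={1} pick 1 [3->1 ok]
  17: obs=w cand={0,3} pick 3 [1->3 ok]
  18: obs=y cand={2} pick 2 [3->2 ok]
  19: obs=x cand={1} pick 1 [2->1 ok]
  20: obs=w cand={0,3} pick 0 [1->0 ok]

0,2,4,2,5,0,2,3,2,5,1,0,2,2,1,3,1,3,2,1,0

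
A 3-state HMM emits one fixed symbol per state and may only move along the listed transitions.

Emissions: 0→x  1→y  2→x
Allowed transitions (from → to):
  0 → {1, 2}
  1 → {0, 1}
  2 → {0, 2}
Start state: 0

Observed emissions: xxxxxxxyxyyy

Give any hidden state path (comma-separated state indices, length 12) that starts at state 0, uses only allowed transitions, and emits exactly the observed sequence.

0,2,0,2,2,2,0,1,0,1,1,1

  pos 0: x in {0,2}, choose 0; start
  pos 1: x in {0,2}, choose 2; 0->2 ok
  pos 2: x in {0,2}, choose 0; 2->0 ok
  pos 3: x in {0,2}, choose 2; 0->2 ok
  pos 4: x in {0,2}, choose 2; 2->2 ok
  pos 5: x in {0,2}, choose 2; 2->2 ok
  pos 6: x in {0,2}, choose 0; 2->0 ok
  pos 7: y in {1}, choose 1; 0->1 ok
  pos 8: x in {0,2}, choose 0; 1->0 ok
  pos 9: y in {1}, choose 1; 0->1 ok
  pos 10: y in {1}, choose 1; 1->1 ok
  pos 11: y in {1}, choose 1; 1->1 ok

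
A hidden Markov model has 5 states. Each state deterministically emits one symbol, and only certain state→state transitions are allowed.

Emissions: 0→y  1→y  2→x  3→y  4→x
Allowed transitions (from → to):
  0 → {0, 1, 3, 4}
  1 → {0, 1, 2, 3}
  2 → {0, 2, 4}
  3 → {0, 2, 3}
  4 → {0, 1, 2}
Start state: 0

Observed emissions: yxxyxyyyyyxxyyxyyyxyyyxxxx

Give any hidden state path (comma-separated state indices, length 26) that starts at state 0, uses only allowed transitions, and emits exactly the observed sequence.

0,4,2,0,4,0,3,3,3,3,2,4,0,3,2,0,1,1,2,0,1,0,4,2,2,4

  0: obs=y cand={0,1,3} pick 0 [start]
  1: obs=x cand={2,4} pick 4 [0->4 ok]
  2: obs=x cand={2,4} pick 2 [4->2 ok]
  3: obs=y cand={0,1,3} pick 0 [2->0 ok]
  4: obs=x cand={2,4} pick 4 [0->4 ok]
  5: obs=y cand={0,1,3} pick 0 [4->0 ok]
  6: obs=y cand={0,1,3} pick 3 [0->3 ok]
  7: obs=y cand={0,1,3} pick 3 [3->3 ok]
  8: obs=y cand={0,1,3} pick 3 [3->3 ok]
  9: obs=y cand={0,1,3} pick 3 [3->3 ok]
  10: obs=x cand={2,4} pick 2 [3->2 ok]
  11: obs=x cand={2,4} pick 4 [2->4 ok]
  12: obs=y cand={0,1,3} pick 0 [4->0 ok]
  13: obs=y cand={0,1,3} pick 3 [0->3 ok]
  14: obs=x cand={2,4} pick 2 [3->2 ok]
  15: obs=y cand={0,1,3} pick 0 [2->0 ok]
  16: obs=y cand={0,1,3} pick 1 [0->1 ok]
  17: obs=y cand={0,1,3} pick 1 [1->1 ok]
  18: obs=x cand={2,4} pick 2 [1->2 ok]
  19: obs=y cand={0,1,3} pick 0 [2->0 ok]
  20: obs=y cand={0,1,3} pick 1 [0->1 ok]
  21: obs=y cand={0,1,3} pick 0 [1->0 ok]
  22: obs=x cand={2,4} pick 4 [0->4 ok]
  23: obs=x cand={2,4} pick 2 [4->2 ok]
  24: obs=x cand={2,4} pick 2 [2->2 ok]
  25: obs=x cand={2,4} pick 4 [2->4 ok]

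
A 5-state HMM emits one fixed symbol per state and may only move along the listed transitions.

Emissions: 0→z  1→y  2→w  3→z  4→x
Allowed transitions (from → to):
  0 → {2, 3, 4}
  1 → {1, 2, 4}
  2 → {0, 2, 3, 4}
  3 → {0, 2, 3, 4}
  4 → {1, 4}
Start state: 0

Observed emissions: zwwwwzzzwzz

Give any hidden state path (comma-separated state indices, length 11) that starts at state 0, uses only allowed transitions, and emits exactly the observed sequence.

0,2,2,2,2,0,3,0,2,3,3

  t0 'z' -> {0,3}, take 0 (start)
  t1 'w' -> {2}, take 2 (0->2 ok)
  t2 'w' -> {2}, take 2 (2->2 ok)
  t3 'w' -> {2}, take 2 (2->2 ok)
  t4 'w' -> {2}, take 2 (2->2 ok)
  t5 'z' -> {0,3}, take 0 (2->0 ok)
  t6 'z' -> {0,3}, take 3 (0->3 ok)
  t7 'z' -> {0,3}, take 0 (3->0 ok)
  t8 'w' -> {2}, take 2 (0->2 ok)
  t9 'z' -> {0,3}, take 3 (2->3 ok)
  t10 'z' -> {0,3}, take 3 (3->3 ok)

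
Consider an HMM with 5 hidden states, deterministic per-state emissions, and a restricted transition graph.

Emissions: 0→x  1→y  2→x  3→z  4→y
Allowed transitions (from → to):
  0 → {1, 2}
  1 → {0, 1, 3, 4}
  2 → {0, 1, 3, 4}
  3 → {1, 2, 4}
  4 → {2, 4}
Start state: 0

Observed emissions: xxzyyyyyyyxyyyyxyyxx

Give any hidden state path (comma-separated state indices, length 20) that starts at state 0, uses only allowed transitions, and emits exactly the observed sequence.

0,2,3,4,4,4,4,4,4,4,2,1,1,1,1,0,1,4,2,0

  0: obs=x cand={0,2} pick 0 [start]
  1: obs=x cand={0,2} pick 2 [0->2 ok]
  2: obs=z cand={3} pick 3 [2->3 ok]
  3: obs=y cand={1,4} pick 4 [3->4 ok]
  4: obs=y cand={1,4} pick 4 [4->4 ok]
  5: obs=y cand={1,4} pick 4 [4->4 ok]
  6: obs=y cand={1,4} pick 4 [4->4 ok]
  7: obs=y cand={1,4} pick 4 [4->4 ok]
  8: obs=y cand={1,4} pick 4 [4->4 ok]
  9: obs=y cand={1,4} pick 4 [4->4 ok]
  10: obs=x cand={0,2} pick 2 [4->2 ok]
  11: obs=y cand={1,4} pick 1 [2->1 ok]
  12: obs=y cand={1,4} pick 1 [1->1 ok]
  13: obs=y cand={1,4} pick 1 [1->1 ok]
  14: obs=y cand={1,4} pick 1 [1->1 ok]
  15: obs=x cand={0,2} pick 0 [1->0 ok]
  16: obs=y cand={1,4} pick 1 [0->1 ok]
  17: obs=y cand={1,4} pick 4 [1->4 ok]
  18: obs=x cand={0,2} pick 2 [4->2 ok]
  19: obs=x cand={0,2} pick 0 [2->0 ok]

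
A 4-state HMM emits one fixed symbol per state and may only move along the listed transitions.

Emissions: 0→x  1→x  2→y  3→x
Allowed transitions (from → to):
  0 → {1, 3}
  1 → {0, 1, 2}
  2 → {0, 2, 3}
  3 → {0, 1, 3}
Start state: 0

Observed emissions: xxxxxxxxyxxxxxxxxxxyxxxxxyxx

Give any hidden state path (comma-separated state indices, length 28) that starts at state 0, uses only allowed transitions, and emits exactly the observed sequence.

  0: obs=x cand={0,1,3} pick 0 [start]
  1: obs=x cand={0,1,3} pick 3 [0->3 ok]
  2: obs=x cand={0,1,3} pick 3 [3->3 ok]
  3: obs=x cand={0,1,3} pick 3 [3->3 ok]
  4: obs=x cand={0,1,3} pick 0 [3->0 ok]
  5: obs=x cand={0,1,3} pick 3 [0->3 ok]
  6: obs=x cand={0,1,3} pick 0 [3->0 ok]
  7: obs=x cand={0,1,3} pick 1 [0->1 ok]
  8: obs=y cand={2} pick 2 [1->2 ok]
  9: obs=x cand={0,1,3} pick 0 [2->0 ok]
  10: obs=x cand={0,1,3} pick 1 [0->1 ok]
  11: obs=x cand={0,1,3} pick 1 [1->1 ok]
  12: obs=x cand={0,1,3} pick 1 [1->1 ok]
  13: obs=x cand={0,1,3} pick 0 [1->0 ok]
  14: obs=x cand={0,1,3} pick 1 [0->1 ok]
  15: obs=x cand={0,1,3} pick 1 [1->1 ok]
  16: obs=x cand={0,1,3} pick 1 [1->1 ok]
  17: obs=x cand={0,1,3} pick 1 [1->1 ok]
  18: obs=x cand={0,1,3} pick 1 [1->1 ok]
  19: obs=y cand={2} pick 2 [1->2 ok]
  20: obs=x cand={0,1,3} pick 3 [2->3 ok]
  21: obs=x cand={0,1,3} pick 1 [3->1 ok]
  22: obs=x cand={0,1,3} pick 0 [1->0 ok]
  23: obs=x cand={0,1,3} pick 3 [0->3 ok]
  24: obs=x cand={0,1,3} pick 1 [3->1 ok]
  25: obs=y cand={2} pick 2 [1->2 ok]
  26: obs=x cand={0,1,3} pick 0 [2->0 ok]
  27: obs=x cand={0,1,3} pick 3 [0->3 ok]

0,3,3,3,0,3,0,1,2,0,1,1,1,0,1,1,1,1,1,2,3,1,0,3,1,2,0,3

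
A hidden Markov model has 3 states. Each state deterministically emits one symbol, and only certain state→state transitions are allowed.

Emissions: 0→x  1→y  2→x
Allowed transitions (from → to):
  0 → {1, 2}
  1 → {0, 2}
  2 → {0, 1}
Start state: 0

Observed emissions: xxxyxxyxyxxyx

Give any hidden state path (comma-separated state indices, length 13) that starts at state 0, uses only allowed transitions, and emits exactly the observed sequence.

0,2,0,1,0,2,1,0,1,2,0,1,0

  pos 0: x in {0,2}, choose 0; start
  pos 1: x in {0,2}, choose 2; 0->2 ok
  pos 2: x in {0,2}, choose 0; 2->0 ok
  pos 3: y in {1}, choose 1; 0->1 ok
  pos 4: x in {0,2}, choose 0; 1->0 ok
  pos 5: x in {0,2}, choose 2; 0->2 ok
  pos 6: y in {1}, choose 1; 2->1 ok
  pos 7: x in {0,2}, choose 0; 1->0 ok
  pos 8: y in {1}, choose 1; 0->1 ok
  pos 9: x in {0,2}, choose 2; 1->2 ok
  pos 10: x in {0,2}, choose 0; 2->0 ok
  pos 11: y in {1}, choose 1; 0->1 ok
  pos 12: x in {0,2}, choose 0; 1->0 ok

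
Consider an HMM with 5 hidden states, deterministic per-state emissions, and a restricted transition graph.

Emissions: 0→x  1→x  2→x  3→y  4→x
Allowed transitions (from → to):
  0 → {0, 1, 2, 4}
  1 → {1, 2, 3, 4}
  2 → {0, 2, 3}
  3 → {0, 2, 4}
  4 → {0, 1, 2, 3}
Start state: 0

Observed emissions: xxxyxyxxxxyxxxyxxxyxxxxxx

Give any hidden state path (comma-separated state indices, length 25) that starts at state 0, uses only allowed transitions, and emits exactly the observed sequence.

  pos 0: x in {0,1,2,4}, choose 0; start
  pos 1: x in {0,1,2,4}, choose 4; 0->4 ok
  pos 2: x in {0,1,2,4}, choose 1; 4->1 ok
  pos 3: y in {3}, choose 3; 1->3 ok
  pos 4: x in {0,1,2,4}, choose 2; 3->2 ok
  pos 5: y in {3}, choose 3; 2->3 ok
  pos 6: x in {0,1,2,4}, choose 4; 3->4 ok
  pos 7: x in {0,1,2,4}, choose 2; 4->2 ok
  pos 8: x in {0,1,2,4}, choose 0; 2->0 ok
  pos 9: x in {0,1,2,4}, choose 4; 0->4 ok
  pos 10: y in {3}, choose 3; 4->3 ok
  pos 11: x in {0,1,2,4}, choose 4; 3->4 ok
  pos 12: x in {0,1,2,4}, choose 2; 4->2 ok
  pos 13: x in {0,1,2,4}, choose 2; 2->2 ok
  pos 14: y in {3}, choose 3; 2->3 ok
  pos 15: x in {0,1,2,4}, choose 4; 3->4 ok
  pos 16: x in {0,1,2,4}, choose 0; 4->0 ok
  pos 17: x in {0,1,2,4}, choose 4; 0->4 ok
  pos 18: y in {3}, choose 3; 4->3 ok
  pos 19: x in {0,1,2,4}, choose 0; 3->0 ok
  pos 20: x in {0,1,2,4}, choose 0; 0->0 ok
  pos 21: x in {0,1,2,4}, choose 4; 0->4 ok
  pos 22: x in {0,1,2,4}, choose 1; 4->1 ok
  pos 23: x in {0,1,2,4}, choose 4; 1->4 ok
  pos 24: x in {0,1,2,4}, choose 2; 4->2 ok

0,4,1,3,2,3,4,2,0,4,3,4,2,2,3,4,0,4,3,0,0,4,1,4,2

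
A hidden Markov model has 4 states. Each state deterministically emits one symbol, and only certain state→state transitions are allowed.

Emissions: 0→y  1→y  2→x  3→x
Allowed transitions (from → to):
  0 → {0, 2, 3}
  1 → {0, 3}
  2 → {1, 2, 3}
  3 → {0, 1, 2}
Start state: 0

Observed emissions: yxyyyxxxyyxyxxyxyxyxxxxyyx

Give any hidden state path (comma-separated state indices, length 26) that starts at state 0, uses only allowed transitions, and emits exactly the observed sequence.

  [0] y  {0,1}  => 0  start
  [1] x  {2,3}  => 3  0->3 ok
  [2] y  {0,1}  => 1  3->1 ok
  [3] y  {0,1}  => 0  1->0 ok
  [4] y  {0,1}  => 0  0->0 ok
  [5] x  {2,3}  => 2  0->2 ok
  [6] x  {2,3}  => 2  2->2 ok
  [7] x  {2,3}  => 2  2->2 ok
  [8] y  {0,1}  => 1  2->1 ok
  [9] y  {0,1}  => 0  1->0 ok
  [10] x  {2,3}  => 3  0->3 ok
  [11] y  {0,1}  => 0  3->0 ok
  [12] x  {2,3}  => 2  0->2 ok
  [13] x  {2,3}  => 3  2->3 ok
  [14] y  {0,1}  => 0  3->0 ok
  [15] x  {2,3}  => 3  0->3 ok
  [16] y  {0,1}  => 1  3->1 ok
  [17] x  {2,3}  => 3  1->3 ok
  [18] y  {0,1}  => 0  3->0 ok
  [19] x  {2,3}  => 2  0->2 ok
  [20] x  {2,3}  => 2  2->2 ok
  [21] x  {2,3}  => 2  2->2 ok
  [22] x  {2,3}  => 3  2->3 ok
  [23] y  {0,1}  => 0  3->0 ok
  [24] y  {0,1}  => 0  0->0 ok
  [25] x  {2,3}  => 2  0->2 ok

0,3,1,0,0,2,2,2,1,0,3,0,2,3,0,3,1,3,0,2,2,2,3,0,0,2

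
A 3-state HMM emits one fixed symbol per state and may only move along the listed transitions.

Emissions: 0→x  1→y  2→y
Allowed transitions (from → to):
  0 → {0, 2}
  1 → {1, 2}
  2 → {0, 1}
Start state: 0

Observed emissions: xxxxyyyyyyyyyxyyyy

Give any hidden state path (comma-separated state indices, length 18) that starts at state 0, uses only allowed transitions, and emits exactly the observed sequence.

0,0,0,0,2,1,1,1,2,1,1,1,2,0,2,1,1,2

  0: obs=x cand={0} pick 0 [start]
  1: obs=x cand={0} pick 0 [0->0 ok]
  2: obs=x cand={0} pick 0 [0->0 ok]
  3: obs=x cand={0} pick 0 [0->0 ok]
  4: obs=y cand={1,2} pick 2 [0->2 ok]
  5: obs=y cand={1,2} pick 1 [2->1 ok]
  6: obs=y cand={1,2} pick 1 [1->1 ok]
  7: obs=y cand={1,2} pick 1 [1->1 ok]
  8: obs=y cand={1,2} pick 2 [1->2 ok]
  9: obs=y cand={1,2} pick 1 [2->1 ok]
  10: obs=y cand={1,2} pick 1 [1->1 ok]
  11: obs=y cand={1,2} pick 1 [1->1 ok]
  12: obs=y cand={1,2} pick 2 [1->2 ok]
  13: obs=x cand={0} pick 0 [2->0 ok]
  14: obs=y cand={1,2} pick 2 [0->2 ok]
  15: obs=y cand={1,2} pick 1 [2->1 ok]
  16: obs=y cand={1,2} pick 1 [1->1 ok]
  17: obs=y cand={1,2} pick 2 [1->2 ok]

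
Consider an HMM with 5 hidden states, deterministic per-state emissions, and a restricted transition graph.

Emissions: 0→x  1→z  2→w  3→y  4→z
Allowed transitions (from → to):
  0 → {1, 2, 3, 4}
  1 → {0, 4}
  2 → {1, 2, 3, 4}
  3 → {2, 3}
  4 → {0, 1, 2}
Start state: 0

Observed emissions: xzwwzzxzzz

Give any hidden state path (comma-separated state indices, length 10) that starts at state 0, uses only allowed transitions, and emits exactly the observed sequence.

0,4,2,2,1,4,0,1,4,1

  [0] x  {0}  => 0  start
  [1] z  {1,4}  => 4  0->4 ok
  [2] w  {2}  => 2  4->2 ok
  [3] w  {2}  => 2  2->2 ok
  [4] z  {1,4}  => 1  2->1 ok
  [5] z  {1,4}  => 4  1->4 ok
  [6] x  {0}  => 0  4->0 ok
  [7] z  {1,4}  => 1  0->1 ok
  [8] z  {1,4}  => 4  1->4 ok
  [9] z  {1,4}  => 1  4->1 ok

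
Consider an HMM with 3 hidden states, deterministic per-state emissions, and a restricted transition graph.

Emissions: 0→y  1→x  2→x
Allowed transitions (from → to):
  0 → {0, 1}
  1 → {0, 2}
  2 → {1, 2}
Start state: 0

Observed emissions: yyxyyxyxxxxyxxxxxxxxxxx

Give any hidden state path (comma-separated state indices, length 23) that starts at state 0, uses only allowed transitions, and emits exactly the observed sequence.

  [0] y  {0}  => 0  start
  [1] y  {0}  => 0  0->0 ok
  [2] x  {1,2}  => 1  0->1 ok
  [3] y  {0}  => 0  1->0 ok
  [4] y  {0}  => 0  0->0 ok
  [5] x  {1,2}  => 1  0->1 ok
  [6] y  {0}  => 0  1->0 ok
  [7] x  {1,2}  => 1  0->1 ok
  [8] x  {1,2}  => 2  1->2 ok
  [9] x  {1,2}  => 2  2->2 ok
  [10] x  {1,2}  => 1  2->1 ok
  [11] y  {0}  => 0  1->0 ok
  [12] x  {1,2}  => 1  0->1 ok
  [13] x  {1,2}  => 2  1->2 ok
  [14] x  {1,2}  => 2  2->2 ok
  [15] x  {1,2}  => 1  2->1 ok
  [16] x  {1,2}  => 2  1->2 ok
  [17] x  {1,2}  => 1  2->1 ok
  [18] x  {1,2}  => 2  1->2 ok
  [19] x  {1,2}  => 1  2->1 ok
  [20] x  {1,2}  => 2  1->2 ok
  [21] x  {1,2}  => 1  2->1 ok
  [22] x  {1,2}  => 2  1->2 ok

0,0,1,0,0,1,0,1,2,2,1,0,1,2,2,1,2,1,2,1,2,1,2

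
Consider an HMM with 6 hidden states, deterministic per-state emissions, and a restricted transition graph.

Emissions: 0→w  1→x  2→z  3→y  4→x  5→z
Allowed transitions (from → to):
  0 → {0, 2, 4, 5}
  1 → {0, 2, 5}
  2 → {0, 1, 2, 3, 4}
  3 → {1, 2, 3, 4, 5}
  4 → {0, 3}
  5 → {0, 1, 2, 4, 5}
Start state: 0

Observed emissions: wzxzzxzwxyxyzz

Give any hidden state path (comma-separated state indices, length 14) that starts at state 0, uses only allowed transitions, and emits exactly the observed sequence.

  0: obs=w cand={0} pick 0 [start]
  1: obs=z cand={2,5} pick 5 [0->5 ok]
  2: obs=x cand={1,4} pick 1 [5->1 ok]
  3: obs=z cand={2,5} pick 5 [1->5 ok]
  4: obs=z cand={2,5} pick 5 [5->5 ok]
  5: obs=x cand={1,4} pick 1 [5->1 ok]
  6: obs=z cand={2,5} pick 2 [1->2 ok]
  7: obs=w cand={0} pick 0 [2->0 ok]
  8: obs=x cand={1,4} pick 4 [0->4 ok]
  9: obs=y cand={3} pick 3 [4->3 ok]
  10: obs=x cand={1,4} pick 4 [3->4 ok]
  11: obs=y cand={3} pick 3 [4->3 ok]
  12: obs=z cand={2,5} pick 5 [3->5 ok]
  13: obs=z cand={2,5} pick 2 [5->2 ok]

0,5,1,5,5,1,2,0,4,3,4,3,5,2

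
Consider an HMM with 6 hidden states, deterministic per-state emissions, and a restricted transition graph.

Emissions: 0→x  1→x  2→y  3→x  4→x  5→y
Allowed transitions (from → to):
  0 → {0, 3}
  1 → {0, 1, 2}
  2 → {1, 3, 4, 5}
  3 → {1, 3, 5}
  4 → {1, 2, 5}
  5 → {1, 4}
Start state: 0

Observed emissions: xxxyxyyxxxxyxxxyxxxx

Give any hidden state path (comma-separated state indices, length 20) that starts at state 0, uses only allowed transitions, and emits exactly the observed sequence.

0,3,3,5,1,2,5,1,1,0,3,5,1,0,3,5,4,1,0,3

  pos 0: x in {0,1,3,4}, choose 0; start
  pos 1: x in {0,1,3,4}, choose 3; 0->3 ok
  pos 2: x in {0,1,3,4}, choose 3; 3->3 ok
  pos 3: y in {2,5}, choose 5; 3->5 ok
  pos 4: x in {0,1,3,4}, choose 1; 5->1 ok
  pos 5: y in {2,5}, choose 2; 1->2 ok
  pos 6: y in {2,5}, choose 5; 2->5 ok
  pos 7: x in {0,1,3,4}, choose 1; 5->1 ok
  pos 8: x in {0,1,3,4}, choose 1; 1->1 ok
  pos 9: x in {0,1,3,4}, choose 0; 1->0 ok
  pos 10: x in {0,1,3,4}, choose 3; 0->3 ok
  pos 11: y in {2,5}, choose 5; 3->5 ok
  pos 12: x in {0,1,3,4}, choose 1; 5->1 ok
  pos 13: x in {0,1,3,4}, choose 0; 1->0 ok
  pos 14: x in {0,1,3,4}, choose 3; 0->3 ok
  pos 15: y in {2,5}, choose 5; 3->5 ok
  pos 16: x in {0,1,3,4}, choose 4; 5->4 ok
  pos 17: x in {0,1,3,4}, choose 1; 4->1 ok
  pos 18: x in {0,1,3,4}, choose 0; 1->0 ok
  pos 19: x in {0,1,3,4}, choose 3; 0->3 ok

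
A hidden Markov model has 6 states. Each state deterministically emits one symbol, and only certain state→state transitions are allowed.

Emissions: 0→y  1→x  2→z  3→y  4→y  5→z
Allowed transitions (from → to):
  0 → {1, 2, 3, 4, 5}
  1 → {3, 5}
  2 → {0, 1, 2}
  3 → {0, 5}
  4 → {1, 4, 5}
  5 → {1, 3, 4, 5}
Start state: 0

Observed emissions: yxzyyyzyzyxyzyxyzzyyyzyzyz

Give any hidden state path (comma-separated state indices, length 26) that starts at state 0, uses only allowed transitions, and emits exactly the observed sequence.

  pos 0: y in {0,3,4}, choose 0; start
  pos 1: x in {1}, choose 1; 0->1 ok
  pos 2: z in {2,5}, choose 5; 1->5 ok
  pos 3: y in {0,3,4}, choose 3; 5->3 ok
  pos 4: y in {0,3,4}, choose 0; 3->0 ok
  pos 5: y in {0,3,4}, choose 3; 0->3 ok
  pos 6: z in {2,5}, choose 5; 3->5 ok
  pos 7: y in {0,3,4}, choose 4; 5->4 ok
  pos 8: z in {2,5}, choose 5; 4->5 ok
  pos 9: y in {0,3,4}, choose 4; 5->4 ok
  pos 10: x in {1}, choose 1; 4->1 ok
  pos 11: y in {0,3,4}, choose 3; 1->3 ok
  pos 12: z in {2,5}, choose 5; 3->5 ok
  pos 13: y in {0,3,4}, choose 4; 5->4 ok
  pos 14: x in {1}, choose 1; 4->1 ok
  pos 15: y in {0,3,4}, choose 3; 1->3 ok
  pos 16: z in {2,5}, choose 5; 3->5 ok
  pos 17: z in {2,5}, choose 5; 5->5 ok
  pos 18: y in {0,3,4}, choose 3; 5->3 ok
  pos 19: y in {0,3,4}, choose 0; 3->0 ok
  pos 20: y in {0,3,4}, choose 3; 0->3 ok
  pos 21: z in {2,5}, choose 5; 3->5 ok
  pos 22: y in {0,3,4}, choose 3; 5->3 ok
  pos 23: z in {2,5}, choose 5; 3->5 ok
  pos 24: y in {0,3,4}, choose 3; 5->3 ok
  pos 25: z in {2,5}, choose 5; 3->5 ok

0,1,5,3,0,3,5,4,5,4,1,3,5,4,1,3,5,5,3,0,3,5,3,5,3,5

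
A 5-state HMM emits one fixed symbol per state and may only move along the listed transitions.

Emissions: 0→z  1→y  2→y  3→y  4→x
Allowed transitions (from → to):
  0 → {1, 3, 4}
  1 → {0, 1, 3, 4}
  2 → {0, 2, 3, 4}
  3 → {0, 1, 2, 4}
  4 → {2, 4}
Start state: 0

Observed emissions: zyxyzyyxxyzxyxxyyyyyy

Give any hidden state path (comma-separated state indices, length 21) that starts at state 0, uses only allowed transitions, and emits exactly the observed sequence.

  0: obs=z cand={0} pick 0 [start]
  1: obs=y cand={1,2,3} pick 3 [0->3 ok]
  2: obs=x cand={4} pick 4 [3->4 ok]
  3: obs=y cand={1,2,3} pick 2 [4->2 ok]
  4: obs=z cand={0} pick 0 [2->0 ok]
  5: obs=y cand={1,2,3} pick 1 [0->1 ok]
  6: obs=y cand={1,2,3} pick 3 [1->3 ok]
  7: obs=x cand={4} pick 4 [3->4 ok]
  8: obs=x cand={4} pick 4 [4->4 ok]
  9: obs=y cand={1,2,3} pick 2 [4->2 ok]
  10: obs=z cand={0} pick 0 [2->0 ok]
  11: obs=x cand={4} pick 4 [0->4 ok]
  12: obs=y cand={1,2,3} pick 2 [4->2 ok]
  13: obs=x cand={4} pick 4 [2->4 ok]
  14: obs=x cand={4} pick 4 [4->4 ok]
  15: obs=y cand={1,2,3} pick 2 [4->2 ok]
  16: obs=y cand={1,2,3} pick 3 [2->3 ok]
  17: obs=y cand={1,2,3} pick 2 [3->2 ok]
  18: obs=y cand={1,2,3} pick 3 [2->3 ok]
  19: obs=y cand={1,2,3} pick 1 [3->1 ok]
  20: obs=y cand={1,2,3} pick 3 [1->3 ok]

0,3,4,2,0,1,3,4,4,2,0,4,2,4,4,2,3,2,3,1,3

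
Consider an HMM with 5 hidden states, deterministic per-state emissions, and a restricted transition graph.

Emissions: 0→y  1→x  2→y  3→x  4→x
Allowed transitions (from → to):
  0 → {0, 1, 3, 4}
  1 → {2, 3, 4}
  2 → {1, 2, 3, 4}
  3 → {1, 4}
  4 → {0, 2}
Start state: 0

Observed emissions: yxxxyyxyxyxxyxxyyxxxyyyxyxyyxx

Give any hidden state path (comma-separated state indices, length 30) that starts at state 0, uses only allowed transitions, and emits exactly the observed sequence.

  0: obs=y cand={0,2} pick 0 [start]
  1: obs=x cand={1,3,4} pick 1 [0->1 ok]
  2: obs=x cand={1,3,4} pick 3 [1->3 ok]
  3: obs=x cand={1,3,4} pick 1 [3->1 ok]
  4: obs=y cand={0,2} pick 2 [1->2 ok]
  5: obs=y cand={0,2} pick 2 [2->2 ok]
  6: obs=x cand={1,3,4} pick 4 [2->4 ok]
  7: obs=y cand={0,2} pick 2 [4->2 ok]
  8: obs=x cand={1,3,4} pick 4 [2->4 ok]
  9: obs=y cand={0,2} pick 2 [4->2 ok]
  10: obs=x cand={1,3,4} pick 1 [2->1 ok]
  11: obs=x cand={1,3,4} pick 4 [1->4 ok]
  12: obs=y cand={0,2} pick 0 [4->0 ok]
  13: obs=x cand={1,3,4} pick 1 [0->1 ok]
  14: obs=x cand={1,3,4} pick 4 [1->4 ok]
  15: obs=y cand={0,2} pick 2 [4->2 ok]
  16: obs=y cand={0,2} pick 2 [2->2 ok]
  17: obs=x cand={1,3,4} pick 1 [2->1 ok]
  18: obs=x cand={1,3,4} pick 3 [1->3 ok]
  19: obs=x cand={1,3,4} pick 4 [3->4 ok]
  20: obs=y cand={0,2} pick 0 [4->0 ok]
  21: obs=y cand={0,2} pick 0 [0->0 ok]
  22: obs=y cand={0,2} pick 0 [0->0 ok]
  23: obs=x cand={1,3,4} pick 4 [0->4 ok]
  24: obs=y cand={0,2} pick 0 [4->0 ok]
  25: obs=x cand={1,3,4} pick 4 [0->4 ok]
  26: obs=y cand={0,2} pick 2 [4->2 ok]
  27: obs=y cand={0,2} pick 2 [2->2 ok]
  28: obs=x cand={1,3,4} pick 3 [2->3 ok]
  29: obs=x cand={1,3,4} pick 4 [3->4 ok]

0,1,3,1,2,2,4,2,4,2,1,4,0,1,4,2,2,1,3,4,0,0,0,4,0,4,2,2,3,4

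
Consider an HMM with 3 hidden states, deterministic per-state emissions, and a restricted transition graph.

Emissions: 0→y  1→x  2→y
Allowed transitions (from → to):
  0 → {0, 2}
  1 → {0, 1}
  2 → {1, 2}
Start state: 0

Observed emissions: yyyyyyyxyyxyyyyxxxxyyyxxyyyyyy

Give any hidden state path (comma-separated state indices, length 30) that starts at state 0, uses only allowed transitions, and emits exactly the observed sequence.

  pos 0: y in {0,2}, choose 0; start
  pos 1: y in {0,2}, choose 0; 0->0 ok
  pos 2: y in {0,2}, choose 0; 0->0 ok
  pos 3: y in {0,2}, choose 2; 0->2 ok
  pos 4: y in {0,2}, choose 2; 2->2 ok
  pos 5: y in {0,2}, choose 2; 2->2 ok
  pos 6: y in {0,2}, choose 2; 2->2 ok
  pos 7: x in {1}, choose 1; 2->1 ok
  pos 8: y in {0,2}, choose 0; 1->0 ok
  pos 9: y in {0,2}, choose 2; 0->2 ok
  pos 10: x in {1}, choose 1; 2->1 ok
  pos 11: y in {0,2}, choose 0; 1->0 ok
  pos 12: y in {0,2}, choose 0; 0->0 ok
  pos 13: y in {0,2}, choose 0; 0->0 ok
  pos 14: y in {0,2}, choose 2; 0->2 ok
  pos 15: x in {1}, choose 1; 2->1 ok
  pos 16: x in {1}, choose 1; 1->1 ok
  pos 17: x in {1}, choose 1; 1->1 ok
  pos 18: x in {1}, choose 1; 1->1 ok
  pos 19: y in {0,2}, choose 0; 1->0 ok
  pos 20: y in {0,2}, choose 2; 0->2 ok
  pos 21: y in {0,2}, choose 2; 2->2 ok
  pos 22: x in {1}, choose 1; 2->1 ok
  pos 23: x in {1}, choose 1; 1->1 ok
  pos 24: y in {0,2}, choose 0; 1->0 ok
  pos 25: y in {0,2}, choose 0; 0->0 ok
  pos 26: y in {0,2}, choose 0; 0->0 ok
  pos 27: y in {0,2}, choose 0; 0->0 ok
  pos 28: y in {0,2}, choose 2; 0->2 ok
  pos 29: y in {0,2}, choose 2; 2->2 ok

0,0,0,2,2,2,2,1,0,2,1,0,0,0,2,1,1,1,1,0,2,2,1,1,0,0,0,0,2,2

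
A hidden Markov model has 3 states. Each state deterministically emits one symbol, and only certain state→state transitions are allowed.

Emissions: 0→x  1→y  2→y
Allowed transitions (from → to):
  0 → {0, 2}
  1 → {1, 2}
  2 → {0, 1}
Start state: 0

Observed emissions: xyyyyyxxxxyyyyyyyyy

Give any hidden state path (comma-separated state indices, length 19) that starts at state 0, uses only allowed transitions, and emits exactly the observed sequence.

0,2,1,1,1,2,0,0,0,0,2,1,1,1,2,1,1,2,1

  0: obs=x cand={0} pick 0 [start]
  1: obs=y cand={1,2} pick 2 [0->2 ok]
  2: obs=y cand={1,2} pick 1 [2->1 ok]
  3: obs=y cand={1,2} pick 1 [1->1 ok]
  4: obs=y cand={1,2} pick 1 [1->1 ok]
  5: obs=y cand={1,2} pick 2 [1->2 ok]
  6: obs=x cand={0} pick 0 [2->0 ok]
  7: obs=x cand={0} pick 0 [0->0 ok]
  8: obs=x cand={0} pick 0 [0->0 ok]
  9: obs=x cand={0} pick 0 [0->0 ok]
  10: obs=y cand={1,2} pick 2 [0->2 ok]
  11: obs=y cand={1,2} pick 1 [2->1 ok]
  12: obs=y cand={1,2} pick 1 [1->1 ok]
  13: obs=y cand={1,2} pick 1 [1->1 ok]
  14: obs=y cand={1,2} pick 2 [1->2 ok]
  15: obs=y cand={1,2} pick 1 [2->1 ok]
  16: obs=y cand={1,2} pick 1 [1->1 ok]
  17: obs=y cand={1,2} pick 2 [1->2 ok]
  18: obs=y cand={1,2} pick 1 [2->1 ok]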